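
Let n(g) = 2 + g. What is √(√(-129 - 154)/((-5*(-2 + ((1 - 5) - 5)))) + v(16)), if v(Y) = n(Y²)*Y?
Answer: √(12487200 + 55*I*√283)/55 ≈ 64.25 + 0.0023803*I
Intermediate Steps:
v(Y) = Y*(2 + Y²) (v(Y) = (2 + Y²)*Y = Y*(2 + Y²))
√(√(-129 - 154)/((-5*(-2 + ((1 - 5) - 5)))) + v(16)) = √(√(-129 - 154)/((-5*(-2 + ((1 - 5) - 5)))) + 16*(2 + 16²)) = √(√(-283)/((-5*(-2 + (-4 - 5)))) + 16*(2 + 256)) = √((I*√283)/((-5*(-2 - 9))) + 16*258) = √((I*√283)/((-5*(-11))) + 4128) = √((I*√283)/55 + 4128) = √((I*√283)*(1/55) + 4128) = √(I*√283/55 + 4128) = √(4128 + I*√283/55)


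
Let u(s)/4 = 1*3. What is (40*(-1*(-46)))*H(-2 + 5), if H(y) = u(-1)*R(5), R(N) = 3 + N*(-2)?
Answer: -154560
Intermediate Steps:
u(s) = 12 (u(s) = 4*(1*3) = 4*3 = 12)
R(N) = 3 - 2*N
H(y) = -84 (H(y) = 12*(3 - 2*5) = 12*(3 - 10) = 12*(-7) = -84)
(40*(-1*(-46)))*H(-2 + 5) = (40*(-1*(-46)))*(-84) = (40*46)*(-84) = 1840*(-84) = -154560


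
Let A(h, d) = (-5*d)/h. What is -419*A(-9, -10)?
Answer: 20950/9 ≈ 2327.8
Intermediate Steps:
A(h, d) = -5*d/h
-419*A(-9, -10) = -(-2095)*(-10)/(-9) = -(-2095)*(-10)*(-1)/9 = -419*(-50/9) = 20950/9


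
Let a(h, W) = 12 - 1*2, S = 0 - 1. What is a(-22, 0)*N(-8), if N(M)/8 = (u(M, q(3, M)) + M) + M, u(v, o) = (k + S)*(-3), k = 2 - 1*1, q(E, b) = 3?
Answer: -1280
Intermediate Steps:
S = -1
a(h, W) = 10 (a(h, W) = 12 - 2 = 10)
k = 1 (k = 2 - 1 = 1)
u(v, o) = 0 (u(v, o) = (1 - 1)*(-3) = 0*(-3) = 0)
N(M) = 16*M (N(M) = 8*((0 + M) + M) = 8*(M + M) = 8*(2*M) = 16*M)
a(-22, 0)*N(-8) = 10*(16*(-8)) = 10*(-128) = -1280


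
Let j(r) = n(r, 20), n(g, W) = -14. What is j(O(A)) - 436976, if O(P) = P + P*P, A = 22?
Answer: -436990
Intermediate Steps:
O(P) = P + P**2
j(r) = -14
j(O(A)) - 436976 = -14 - 436976 = -436990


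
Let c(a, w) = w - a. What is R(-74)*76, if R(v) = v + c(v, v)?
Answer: -5624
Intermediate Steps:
R(v) = v (R(v) = v + (v - v) = v + 0 = v)
R(-74)*76 = -74*76 = -5624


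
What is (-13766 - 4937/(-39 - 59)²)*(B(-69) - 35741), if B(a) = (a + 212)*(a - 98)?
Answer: 3941419659411/4802 ≈ 8.2079e+8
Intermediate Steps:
B(a) = (-98 + a)*(212 + a) (B(a) = (212 + a)*(-98 + a) = (-98 + a)*(212 + a))
(-13766 - 4937/(-39 - 59)²)*(B(-69) - 35741) = (-13766 - 4937/(-39 - 59)²)*((-20776 + (-69)² + 114*(-69)) - 35741) = (-13766 - 4937/((-98)²))*((-20776 + 4761 - 7866) - 35741) = (-13766 - 4937/9604)*(-23881 - 35741) = (-13766 - 4937*1/9604)*(-59622) = (-13766 - 4937/9604)*(-59622) = -132213601/9604*(-59622) = 3941419659411/4802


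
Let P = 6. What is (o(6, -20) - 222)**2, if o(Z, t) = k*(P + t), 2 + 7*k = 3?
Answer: 50176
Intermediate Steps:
k = 1/7 (k = -2/7 + (1/7)*3 = -2/7 + 3/7 = 1/7 ≈ 0.14286)
o(Z, t) = 6/7 + t/7 (o(Z, t) = (6 + t)/7 = 6/7 + t/7)
(o(6, -20) - 222)**2 = ((6/7 + (1/7)*(-20)) - 222)**2 = ((6/7 - 20/7) - 222)**2 = (-2 - 222)**2 = (-224)**2 = 50176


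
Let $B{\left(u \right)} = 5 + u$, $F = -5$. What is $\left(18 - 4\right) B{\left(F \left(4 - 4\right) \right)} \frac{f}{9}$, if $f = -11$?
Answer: $- \frac{770}{9} \approx -85.556$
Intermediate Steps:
$\left(18 - 4\right) B{\left(F \left(4 - 4\right) \right)} \frac{f}{9} = \left(18 - 4\right) \left(5 - 5 \left(4 - 4\right)\right) \left(- \frac{11}{9}\right) = 14 \left(5 - 0\right) \left(\left(-11\right) \frac{1}{9}\right) = 14 \left(5 + 0\right) \left(- \frac{11}{9}\right) = 14 \cdot 5 \left(- \frac{11}{9}\right) = 70 \left(- \frac{11}{9}\right) = - \frac{770}{9}$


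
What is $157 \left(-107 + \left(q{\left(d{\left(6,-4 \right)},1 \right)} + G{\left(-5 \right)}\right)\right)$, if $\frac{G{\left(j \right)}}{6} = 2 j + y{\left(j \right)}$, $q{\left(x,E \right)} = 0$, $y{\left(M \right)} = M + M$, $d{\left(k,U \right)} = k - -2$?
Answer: $-35639$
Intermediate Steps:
$d{\left(k,U \right)} = 2 + k$ ($d{\left(k,U \right)} = k + 2 = 2 + k$)
$y{\left(M \right)} = 2 M$
$G{\left(j \right)} = 24 j$ ($G{\left(j \right)} = 6 \left(2 j + 2 j\right) = 6 \cdot 4 j = 24 j$)
$157 \left(-107 + \left(q{\left(d{\left(6,-4 \right)},1 \right)} + G{\left(-5 \right)}\right)\right) = 157 \left(-107 + \left(0 + 24 \left(-5\right)\right)\right) = 157 \left(-107 + \left(0 - 120\right)\right) = 157 \left(-107 - 120\right) = 157 \left(-227\right) = -35639$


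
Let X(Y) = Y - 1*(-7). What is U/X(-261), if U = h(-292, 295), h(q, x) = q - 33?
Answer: 325/254 ≈ 1.2795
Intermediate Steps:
X(Y) = 7 + Y (X(Y) = Y + 7 = 7 + Y)
h(q, x) = -33 + q
U = -325 (U = -33 - 292 = -325)
U/X(-261) = -325/(7 - 261) = -325/(-254) = -325*(-1/254) = 325/254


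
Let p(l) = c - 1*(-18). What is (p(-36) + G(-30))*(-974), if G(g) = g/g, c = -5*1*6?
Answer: 10714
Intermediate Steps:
c = -30 (c = -5*6 = -30)
p(l) = -12 (p(l) = -30 - 1*(-18) = -30 + 18 = -12)
G(g) = 1
(p(-36) + G(-30))*(-974) = (-12 + 1)*(-974) = -11*(-974) = 10714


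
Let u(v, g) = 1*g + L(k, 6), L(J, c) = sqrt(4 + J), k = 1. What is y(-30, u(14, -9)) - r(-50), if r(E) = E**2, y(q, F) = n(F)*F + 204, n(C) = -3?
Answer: -2269 - 3*sqrt(5) ≈ -2275.7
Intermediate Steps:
u(v, g) = g + sqrt(5) (u(v, g) = 1*g + sqrt(4 + 1) = g + sqrt(5))
y(q, F) = 204 - 3*F (y(q, F) = -3*F + 204 = 204 - 3*F)
y(-30, u(14, -9)) - r(-50) = (204 - 3*(-9 + sqrt(5))) - 1*(-50)**2 = (204 + (27 - 3*sqrt(5))) - 1*2500 = (231 - 3*sqrt(5)) - 2500 = -2269 - 3*sqrt(5)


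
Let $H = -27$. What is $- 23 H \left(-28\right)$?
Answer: $-17388$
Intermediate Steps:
$- 23 H \left(-28\right) = \left(-23\right) \left(-27\right) \left(-28\right) = 621 \left(-28\right) = -17388$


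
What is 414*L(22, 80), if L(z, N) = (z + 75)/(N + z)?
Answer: 6693/17 ≈ 393.71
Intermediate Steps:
L(z, N) = (75 + z)/(N + z)
414*L(22, 80) = 414*((75 + 22)/(80 + 22)) = 414*(97/102) = 6693/17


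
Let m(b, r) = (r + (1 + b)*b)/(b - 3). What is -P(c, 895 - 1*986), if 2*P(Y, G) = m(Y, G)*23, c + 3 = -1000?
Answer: 23113045/2012 ≈ 11488.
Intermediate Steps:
c = -1003 (c = -3 - 1000 = -1003)
m(b, r) = (r + b*(1 + b))/(-3 + b)
P(Y, G) = 23*(G + Y + Y**2)/(2*(-3 + Y)) (P(Y, G) = (((Y + G + Y**2)/(-3 + Y))*23)/2 = (((G + Y + Y**2)/(-3 + Y))*23)/2 = (23*(G + Y + Y**2)/(-3 + Y))/2 = 23*(G + Y + Y**2)/(2*(-3 + Y)))
-P(c, 895 - 1*986) = -23*((895 - 1*986) - 1003 + (-1003)**2)/(2*(-3 - 1003)) = -23*((895 - 986) - 1003 + 1006009)/(2*(-1006)) = -23*(-1)*(-91 - 1003 + 1006009)/(2*1006) = -23*(-1)*1004915/(2*1006) = -1*(-23113045/2012) = 23113045/2012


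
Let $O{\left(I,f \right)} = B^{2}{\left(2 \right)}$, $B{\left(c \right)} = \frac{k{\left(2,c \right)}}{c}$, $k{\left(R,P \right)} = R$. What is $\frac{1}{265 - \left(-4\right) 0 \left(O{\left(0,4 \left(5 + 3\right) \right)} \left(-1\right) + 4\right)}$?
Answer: $\frac{1}{265} \approx 0.0037736$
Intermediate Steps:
$B{\left(c \right)} = \frac{2}{c}$
$O{\left(I,f \right)} = 1$ ($O{\left(I,f \right)} = \left(\frac{2}{2}\right)^{2} = \left(2 \cdot \frac{1}{2}\right)^{2} = 1^{2} = 1$)
$\frac{1}{265 - \left(-4\right) 0 \left(O{\left(0,4 \left(5 + 3\right) \right)} \left(-1\right) + 4\right)} = \frac{1}{265 - \left(-4\right) 0 \left(1 \left(-1\right) + 4\right)} = \frac{1}{265 - 0 \left(-1 + 4\right)} = \frac{1}{265 - 0 \cdot 3} = \frac{1}{265 - 0} = \frac{1}{265 + 0} = \frac{1}{265}$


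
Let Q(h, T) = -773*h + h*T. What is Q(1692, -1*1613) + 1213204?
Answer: -2823908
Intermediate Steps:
Q(h, T) = -773*h + T*h
Q(1692, -1*1613) + 1213204 = 1692*(-773 - 1*1613) + 1213204 = 1692*(-773 - 1613) + 1213204 = 1692*(-2386) + 1213204 = -4037112 + 1213204 = -2823908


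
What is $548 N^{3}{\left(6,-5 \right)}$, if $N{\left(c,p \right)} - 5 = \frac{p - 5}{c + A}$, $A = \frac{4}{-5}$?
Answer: $\frac{35072000}{2197} \approx 15964.0$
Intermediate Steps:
$A = - \frac{4}{5}$ ($A = 4 \left(- \frac{1}{5}\right) = - \frac{4}{5} \approx -0.8$)
$N{\left(c,p \right)} = 5 + \frac{-5 + p}{- \frac{4}{5} + c}$ ($N{\left(c,p \right)} = 5 + \frac{p - 5}{c - \frac{4}{5}} = 5 + \frac{-5 + p}{- \frac{4}{5} + c}$)
$548 N^{3}{\left(6,-5 \right)} = 548 \left(\frac{5 \left(-9 - 5 + 5 \cdot 6\right)}{-4 + 5 \cdot 6}\right)^{3} = 548 \left(\frac{5 \left(-9 - 5 + 30\right)}{-4 + 30}\right)^{3} = 548 \left(5 \cdot \frac{1}{26} \cdot 16\right)^{3} = 548 \left(\frac{40}{13}\right)^{3} = 548 \cdot \frac{64000}{2197} = \frac{35072000}{2197}$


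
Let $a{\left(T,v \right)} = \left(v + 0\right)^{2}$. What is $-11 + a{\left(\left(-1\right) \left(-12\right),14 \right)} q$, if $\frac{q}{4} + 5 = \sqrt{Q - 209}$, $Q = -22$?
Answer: $-3931 + 784 i \sqrt{231} \approx -3931.0 + 11916.0 i$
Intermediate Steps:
$a{\left(T,v \right)} = v^{2}$
$q = -20 + 4 i \sqrt{231}$ ($q = -20 + 4 \sqrt{-22 - 209} = -20 + 4 \sqrt{-231} = -20 + 4 i \sqrt{231} \approx -20.0 + 60.795 i$)
$-11 + a{\left(\left(-1\right) \left(-12\right),14 \right)} q = -11 + 14^{2} \left(-20 + 4 i \sqrt{231}\right) = -11 + 196 \left(-20 + 4 i \sqrt{231}\right) = -11 - \left(3920 - 784 i \sqrt{231}\right) = -3931 + 784 i \sqrt{231}$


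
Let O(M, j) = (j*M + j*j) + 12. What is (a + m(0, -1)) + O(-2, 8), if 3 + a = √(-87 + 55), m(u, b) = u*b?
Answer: 57 + 4*I*√2 ≈ 57.0 + 5.6569*I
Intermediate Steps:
m(u, b) = b*u
O(M, j) = 12 + j² + M*j (O(M, j) = (M*j + j²) + 12 = (j² + M*j) + 12 = 12 + j² + M*j)
a = -3 + 4*I*√2 (a = -3 + √(-87 + 55) = -3 + √(-32) = -3 + 4*I*√2 ≈ -3.0 + 5.6569*I)
(a + m(0, -1)) + O(-2, 8) = ((-3 + 4*I*√2) - 1*0) + (12 + 8² - 2*8) = ((-3 + 4*I*√2) + 0) + (12 + 64 - 16) = (-3 + 4*I*√2) + 60 = 57 + 4*I*√2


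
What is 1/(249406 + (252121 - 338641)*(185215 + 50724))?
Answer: -1/20413192874 ≈ -4.8988e-11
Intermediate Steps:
1/(249406 + (252121 - 338641)*(185215 + 50724)) = 1/(249406 - 86520*235939) = 1/(249406 - 20413442280) = 1/(-20413192874) = -1/20413192874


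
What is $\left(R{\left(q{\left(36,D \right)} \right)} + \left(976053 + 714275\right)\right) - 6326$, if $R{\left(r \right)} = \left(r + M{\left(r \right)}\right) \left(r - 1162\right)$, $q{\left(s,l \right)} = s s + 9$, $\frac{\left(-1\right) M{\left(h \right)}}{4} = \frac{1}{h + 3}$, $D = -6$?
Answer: $\frac{611691616}{327} \approx 1.8706 \cdot 10^{6}$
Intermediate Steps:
$M{\left(h \right)} = - \frac{4}{3 + h}$ ($M{\left(h \right)} = - \frac{4}{h + 3} = - \frac{4}{3 + h}$)
$q{\left(s,l \right)} = 9 + s^{2}$ ($q{\left(s,l \right)} = s^{2} + 9 = 9 + s^{2}$)
$R{\left(r \right)} = \left(-1162 + r\right) \left(r - \frac{4}{3 + r}\right)$ ($R{\left(r \right)} = \left(r - \frac{4}{3 + r}\right) \left(r - 1162\right) = \left(r - \frac{4}{3 + r}\right) \left(-1162 + r\right) = \left(-1162 + r\right) \left(r - \frac{4}{3 + r}\right)$)
$\left(R{\left(q{\left(36,D \right)} \right)} + \left(976053 + 714275\right)\right) - 6326 = \left(\frac{4648 - 4 \left(9 + 36^{2}\right) + \left(9 + 36^{2}\right) \left(-1162 + \left(9 + 36^{2}\right)\right) \left(3 + \left(9 + 36^{2}\right)\right)}{3 + \left(9 + 36^{2}\right)} + \left(976053 + 714275\right)\right) - 6326 = \left(\frac{4648 - 4 \left(9 + 1296\right) + \left(9 + 1296\right) \left(-1162 + \left(9 + 1296\right)\right) \left(3 + \left(9 + 1296\right)\right)}{3 + \left(9 + 1296\right)} + 1690328\right) - 6326 = \left(\frac{4648 - 5220 + 1305 \left(-1162 + 1305\right) \left(3 + 1305\right)}{3 + 1305} + 1690328\right) - 6326 = \left(\frac{4648 - 5220 + 1305 \cdot 143 \cdot 1308}{1308} + 1690328\right) - 6326 = \left(\frac{4648 - 5220 + 244092420}{1308} + 1690328\right) - 6326 = \left(\frac{1}{1308} \cdot 244091848 + 1690328\right) - 6326 = \left(\frac{61022962}{327} + 1690328\right) - 6326 = \frac{613760218}{327} - 6326 = \frac{611691616}{327}$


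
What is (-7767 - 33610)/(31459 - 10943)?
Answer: -1799/892 ≈ -2.0168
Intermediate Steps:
(-7767 - 33610)/(31459 - 10943) = -41377/20516 = -41377*1/20516 = -1799/892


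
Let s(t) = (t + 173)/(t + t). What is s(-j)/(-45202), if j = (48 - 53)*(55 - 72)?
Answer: 22/1921085 ≈ 1.1452e-5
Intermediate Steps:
j = 85 (j = -5*(-17) = 85)
s(t) = (173 + t)/(2*t) (s(t) = (173 + t)/((2*t)) = (173 + t)*(1/(2*t)) = (173 + t)/(2*t))
s(-j)/(-45202) = ((173 - 1*85)/(2*((-1*85))))/(-45202) = ((½)*(173 - 85)/(-85))*(-1/45202) = ((½)*(-1/85)*88)*(-1/45202) = -44/85*(-1/45202) = 22/1921085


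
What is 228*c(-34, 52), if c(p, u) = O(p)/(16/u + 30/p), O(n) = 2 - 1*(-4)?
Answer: -302328/127 ≈ -2380.5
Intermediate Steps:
O(n) = 6 (O(n) = 2 + 4 = 6)
c(p, u) = 6/(16/u + 30/p)
228*c(-34, 52) = 228*(3*(-34)*52/(8*(-34) + 15*52)) = 228*(3*(-34)*52/(-272 + 780)) = 228*(3*(-34)*52/508) = 228*(3*(-34)*52*(1/508)) = 228*(-1326/127) = -302328/127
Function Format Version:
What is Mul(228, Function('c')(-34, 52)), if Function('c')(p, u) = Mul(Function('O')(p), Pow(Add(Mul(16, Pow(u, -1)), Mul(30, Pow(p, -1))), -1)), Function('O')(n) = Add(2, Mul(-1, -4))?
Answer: Rational(-302328, 127) ≈ -2380.5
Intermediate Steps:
Function('O')(n) = 6 (Function('O')(n) = Add(2, 4) = 6)
Function('c')(p, u) = Mul(6, Pow(Add(Mul(16, Pow(u, -1)), Mul(30, Pow(p, -1))), -1))
Mul(228, Function('c')(-34, 52)) = Mul(228, Mul(3, -34, 52, Pow(Add(Mul(8, -34), Mul(15, 52)), -1))) = Mul(228, Mul(3, -34, 52, Pow(Add(-272, 780), -1))) = Mul(228, Mul(3, -34, 52, Pow(508, -1))) = Mul(228, Mul(3, -34, 52, Rational(1, 508))) = Mul(228, Rational(-1326, 127)) = Rational(-302328, 127)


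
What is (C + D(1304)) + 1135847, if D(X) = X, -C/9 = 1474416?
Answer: -12132593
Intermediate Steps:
C = -13269744 (C = -9*1474416 = -13269744)
(C + D(1304)) + 1135847 = (-13269744 + 1304) + 1135847 = -13268440 + 1135847 = -12132593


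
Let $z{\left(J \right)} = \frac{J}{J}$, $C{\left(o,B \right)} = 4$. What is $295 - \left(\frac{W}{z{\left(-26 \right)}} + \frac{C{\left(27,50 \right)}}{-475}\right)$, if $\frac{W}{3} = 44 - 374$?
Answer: $\frac{610379}{475} \approx 1285.0$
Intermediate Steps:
$z{\left(J \right)} = 1$
$W = -990$ ($W = 3 \left(44 - 374\right) = 3 \left(-330\right) = -990$)
$295 - \left(\frac{W}{z{\left(-26 \right)}} + \frac{C{\left(27,50 \right)}}{-475}\right) = 295 - \left(- \frac{990}{1} + \frac{4}{-475}\right) = 295 - \left(\left(-990\right) 1 + 4 \left(- \frac{1}{475}\right)\right) = 295 - \left(-990 - \frac{4}{475}\right) = 295 - - \frac{470254}{475} = 295 + \frac{470254}{475} = \frac{610379}{475}$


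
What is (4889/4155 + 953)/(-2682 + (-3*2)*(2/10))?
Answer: -991151/2787174 ≈ -0.35561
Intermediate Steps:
(4889/4155 + 953)/(-2682 + (-3*2)*(2/10)) = (4889*(1/4155) + 953)/(-2682 - 12/10) = (4889/4155 + 953)/(-2682 - 6*⅕) = 3964604/(4155*(-2682 - 6/5)) = 3964604/(4155*(-13416/5)) = (3964604/4155)*(-5/13416) = -991151/2787174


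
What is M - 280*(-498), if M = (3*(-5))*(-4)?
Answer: 139500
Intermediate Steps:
M = 60 (M = -15*(-4) = 60)
M - 280*(-498) = 60 - 280*(-498) = 60 + 139440 = 139500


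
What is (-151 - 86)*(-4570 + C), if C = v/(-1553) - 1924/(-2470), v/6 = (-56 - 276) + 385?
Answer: 159773606406/147535 ≈ 1.0830e+6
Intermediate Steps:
v = 318 (v = 6*((-56 - 276) + 385) = 6*(-332 + 385) = 6*53 = 318)
C = 84712/147535 (C = 318/(-1553) - 1924/(-2470) = 318*(-1/1553) - 1924*(-1/2470) = -318/1553 + 74/95 = 84712/147535 ≈ 0.57418)
(-151 - 86)*(-4570 + C) = (-151 - 86)*(-4570 + 84712/147535) = -237*(-674150238/147535) = 159773606406/147535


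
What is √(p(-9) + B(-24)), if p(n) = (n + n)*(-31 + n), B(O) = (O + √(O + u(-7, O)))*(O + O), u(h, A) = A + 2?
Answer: 4*√(117 - 3*I*√46) ≈ 43.429 - 3.7481*I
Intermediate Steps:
u(h, A) = 2 + A
B(O) = 2*O*(O + √(2 + 2*O)) (B(O) = (O + √(O + (2 + O)))*(O + O) = (O + √(2 + 2*O))*(2*O) = 2*O*(O + √(2 + 2*O)))
p(n) = 2*n*(-31 + n) (p(n) = (2*n)*(-31 + n) = 2*n*(-31 + n))
√(p(-9) + B(-24)) = √(2*(-9)*(-31 - 9) + 2*(-24)*(-24 + √(2 + 2*(-24)))) = √(2*(-9)*(-40) + 2*(-24)*(-24 + √(2 - 48))) = √(720 + 2*(-24)*(-24 + √(-46))) = √(720 + 2*(-24)*(-24 + I*√46)) = √(720 + (1152 - 48*I*√46)) = √(1872 - 48*I*√46)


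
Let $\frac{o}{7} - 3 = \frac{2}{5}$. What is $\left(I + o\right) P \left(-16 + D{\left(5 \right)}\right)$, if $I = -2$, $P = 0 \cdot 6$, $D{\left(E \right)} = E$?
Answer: $0$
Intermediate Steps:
$P = 0$
$o = \frac{119}{5}$ ($o = 21 + 7 \cdot \frac{2}{5} = 21 + \frac{14}{5} = \frac{119}{5} \approx 23.8$)
$\left(I + o\right) P \left(-16 + D{\left(5 \right)}\right) = \left(-2 + \frac{119}{5}\right) 0 \left(-16 + 5\right) = \frac{109}{5} \cdot 0 \left(-11\right) = 0 \left(-11\right) = 0$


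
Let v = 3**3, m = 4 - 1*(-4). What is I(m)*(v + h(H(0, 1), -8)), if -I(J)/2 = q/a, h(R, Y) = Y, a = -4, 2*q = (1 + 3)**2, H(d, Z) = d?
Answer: 76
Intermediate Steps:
m = 8 (m = 4 + 4 = 8)
q = 8 (q = (1 + 3)**2/2 = (1/2)*4**2 = (1/2)*16 = 8)
v = 27
I(J) = 4 (I(J) = -16/(-4) = -16*(-1)/4 = -2*(-2) = 4)
I(m)*(v + h(H(0, 1), -8)) = 4*(27 - 8) = 4*19 = 76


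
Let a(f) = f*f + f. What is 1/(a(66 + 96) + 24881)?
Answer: 1/51287 ≈ 1.9498e-5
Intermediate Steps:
a(f) = f + f**2 (a(f) = f**2 + f = f + f**2)
1/(a(66 + 96) + 24881) = 1/((66 + 96)*(1 + (66 + 96)) + 24881) = 1/(162*(1 + 162) + 24881) = 1/(162*163 + 24881) = 1/(26406 + 24881) = 1/51287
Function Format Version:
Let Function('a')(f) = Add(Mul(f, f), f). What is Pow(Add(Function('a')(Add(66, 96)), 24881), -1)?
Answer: Rational(1, 51287) ≈ 1.9498e-5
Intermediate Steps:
Function('a')(f) = Add(f, Pow(f, 2)) (Function('a')(f) = Add(Pow(f, 2), f) = Add(f, Pow(f, 2)))
Pow(Add(Function('a')(Add(66, 96)), 24881), -1) = Pow(Add(Mul(Add(66, 96), Add(1, Add(66, 96))), 24881), -1) = Pow(Add(Mul(162, Add(1, 162)), 24881), -1) = Pow(Add(Mul(162, 163), 24881), -1) = Pow(Add(26406, 24881), -1) = Pow(51287, -1) = Rational(1, 51287)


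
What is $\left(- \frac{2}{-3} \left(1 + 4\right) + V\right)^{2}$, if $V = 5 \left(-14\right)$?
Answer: $\frac{40000}{9} \approx 4444.4$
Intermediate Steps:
$V = -70$
$\left(- \frac{2}{-3} \left(1 + 4\right) + V\right)^{2} = \left(- \frac{2}{-3} \left(1 + 4\right) - 70\right)^{2} = \left(\left(-2\right) \left(- \frac{1}{3}\right) 5 - 70\right)^{2} = \left(\frac{2}{3} \cdot 5 - 70\right)^{2} = \left(\frac{10}{3} - 70\right)^{2} = \left(- \frac{200}{3}\right)^{2} = \frac{40000}{9}$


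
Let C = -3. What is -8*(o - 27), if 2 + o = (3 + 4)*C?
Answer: 400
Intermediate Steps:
o = -23 (o = -2 + (3 + 4)*(-3) = -2 + 7*(-3) = -2 - 21 = -23)
-8*(o - 27) = -8*(-23 - 27) = -8*(-50) = 400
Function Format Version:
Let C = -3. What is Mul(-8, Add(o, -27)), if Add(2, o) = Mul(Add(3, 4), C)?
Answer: 400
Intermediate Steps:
o = -23 (o = Add(-2, Mul(Add(3, 4), -3)) = Add(-2, Mul(7, -3)) = Add(-2, -21) = -23)
Mul(-8, Add(o, -27)) = Mul(-8, Add(-23, -27)) = Mul(-8, -50) = 400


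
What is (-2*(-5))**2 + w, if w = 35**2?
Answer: 1325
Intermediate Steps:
w = 1225
(-2*(-5))**2 + w = (-2*(-5))**2 + 1225 = 10**2 + 1225 = 100 + 1225 = 1325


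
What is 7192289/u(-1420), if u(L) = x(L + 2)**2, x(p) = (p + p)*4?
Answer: 7192289/128686336 ≈ 0.055890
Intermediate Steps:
x(p) = 8*p (x(p) = (2*p)*4 = 8*p)
u(L) = (16 + 8*L)**2 (u(L) = (8*(L + 2))**2 = (8*(2 + L))**2 = (16 + 8*L)**2)
7192289/u(-1420) = 7192289/((64*(2 - 1420)**2)) = 7192289/((64*(-1418)**2)) = 7192289/((64*2010724)) = 7192289/128686336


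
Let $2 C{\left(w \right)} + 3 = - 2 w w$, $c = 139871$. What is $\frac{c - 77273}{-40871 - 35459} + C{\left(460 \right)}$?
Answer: $- \frac{16151605093}{76330} \approx -2.116 \cdot 10^{5}$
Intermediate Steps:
$C{\left(w \right)} = - \frac{3}{2} - w^{2}$ ($C{\left(w \right)} = - \frac{3}{2} + \frac{- 2 w w}{2} = - \frac{3}{2} + \frac{\left(-2\right) w^{2}}{2} = - \frac{3}{2} - w^{2}$)
$\frac{c - 77273}{-40871 - 35459} + C{\left(460 \right)} = \frac{139871 - 77273}{-40871 - 35459} - \frac{423203}{2} = \frac{62598}{-76330} - \frac{423203}{2} = 62598 \left(- \frac{1}{76330}\right) - \frac{423203}{2} = - \frac{31299}{38165} - \frac{423203}{2} = - \frac{16151605093}{76330}$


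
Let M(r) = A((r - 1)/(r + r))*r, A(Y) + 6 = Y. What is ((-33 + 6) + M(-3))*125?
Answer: -1375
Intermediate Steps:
A(Y) = -6 + Y
M(r) = r*(-6 + (-1 + r)/(2*r)) (M(r) = (-6 + (r - 1)/(r + r))*r = (-6 + (-1 + r)/((2*r)))*r = (-6 + (-1 + r)*(1/(2*r)))*r = (-6 + (-1 + r)/(2*r))*r = r*(-6 + (-1 + r)/(2*r)))
((-33 + 6) + M(-3))*125 = ((-33 + 6) + (-½ - 11/2*(-3)))*125 = (-27 + (-½ + 33/2))*125 = (-27 + 16)*125 = -11*125 = -1375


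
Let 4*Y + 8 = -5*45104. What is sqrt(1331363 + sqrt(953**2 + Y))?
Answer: sqrt(1331363 + sqrt(851827)) ≈ 1154.2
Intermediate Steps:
Y = -56382 (Y = -2 + (-5*45104)/4 = -2 + (1/4)*(-225520) = -2 - 56380 = -56382)
sqrt(1331363 + sqrt(953**2 + Y)) = sqrt(1331363 + sqrt(953**2 - 56382)) = sqrt(1331363 + sqrt(908209 - 56382)) = sqrt(1331363 + sqrt(851827))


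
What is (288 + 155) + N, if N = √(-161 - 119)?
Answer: 443 + 2*I*√70 ≈ 443.0 + 16.733*I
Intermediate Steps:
N = 2*I*√70 (N = √(-280) = 2*I*√70 ≈ 16.733*I)
(288 + 155) + N = (288 + 155) + 2*I*√70 = 443 + 2*I*√70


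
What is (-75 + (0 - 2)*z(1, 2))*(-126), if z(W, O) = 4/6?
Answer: 9618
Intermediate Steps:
z(W, O) = ⅔ (z(W, O) = 4*(⅙) = ⅔)
(-75 + (0 - 2)*z(1, 2))*(-126) = (-75 + (0 - 2)*(⅔))*(-126) = (-75 - 2*⅔)*(-126) = (-75 - 4/3)*(-126) = -229/3*(-126) = 9618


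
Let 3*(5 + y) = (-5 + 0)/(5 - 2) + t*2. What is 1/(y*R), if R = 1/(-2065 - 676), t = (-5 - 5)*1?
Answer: 24669/110 ≈ 224.26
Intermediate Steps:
t = -10 (t = -10*1 = -10)
R = -1/2741 (R = 1/(-2741) = -1/2741 ≈ -0.00036483)
y = -110/9 (y = -5 + ((-5 + 0)/(5 - 2) - 10*2)/3 = -5 + (-5/3 - 20)/3 = -5 + (1/3)*(-65/3) = -5 - 65/9 = -110/9 ≈ -12.222)
1/(y*R) = 1/(-110/9*(-1/2741)) = 1/(110/24669) = 24669/110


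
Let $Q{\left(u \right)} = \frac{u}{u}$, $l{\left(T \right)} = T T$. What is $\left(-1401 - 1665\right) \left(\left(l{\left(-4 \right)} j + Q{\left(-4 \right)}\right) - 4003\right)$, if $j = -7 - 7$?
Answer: $12956916$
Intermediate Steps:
$j = -14$ ($j = -7 - 7 = -14$)
$l{\left(T \right)} = T^{2}$
$Q{\left(u \right)} = 1$
$\left(-1401 - 1665\right) \left(\left(l{\left(-4 \right)} j + Q{\left(-4 \right)}\right) - 4003\right) = \left(-1401 - 1665\right) \left(\left(\left(-4\right)^{2} \left(-14\right) + 1\right) - 4003\right) = \left(-1401 - 1665\right) \left(\left(16 \left(-14\right) + 1\right) - 4003\right) = - 3066 \left(\left(-224 + 1\right) - 4003\right) = - 3066 \left(-223 - 4003\right) = \left(-3066\right) \left(-4226\right) = 12956916$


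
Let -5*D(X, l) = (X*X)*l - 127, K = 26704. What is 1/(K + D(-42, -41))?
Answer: 5/205971 ≈ 2.4275e-5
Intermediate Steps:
D(X, l) = 127/5 - l*X²/5 (D(X, l) = -((X*X)*l - 127)/5 = -(X²*l - 127)/5 = -(l*X² - 127)/5 = -(-127 + l*X²)/5 = 127/5 - l*X²/5)
1/(K + D(-42, -41)) = 1/(26704 + (127/5 - ⅕*(-41)*(-42)²)) = 1/(26704 + (127/5 - ⅕*(-41)*1764)) = 1/(26704 + (127/5 + 72324/5)) = 1/(26704 + 72451/5) = 1/(205971/5) = 5/205971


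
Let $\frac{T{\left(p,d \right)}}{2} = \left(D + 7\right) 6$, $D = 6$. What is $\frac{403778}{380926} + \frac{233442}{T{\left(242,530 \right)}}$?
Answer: $\frac{570430235}{380926} \approx 1497.5$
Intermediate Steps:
$T{\left(p,d \right)} = 156$ ($T{\left(p,d \right)} = 2 \left(6 + 7\right) 6 = 2 \cdot 13 \cdot 6 = 2 \cdot 78 = 156$)
$\frac{403778}{380926} + \frac{233442}{T{\left(242,530 \right)}} = \frac{403778}{380926} + \frac{233442}{156} = 403778 \cdot \frac{1}{380926} + 233442 \cdot \frac{1}{156} = \frac{201889}{190463} + \frac{38907}{26} = \frac{570430235}{380926}$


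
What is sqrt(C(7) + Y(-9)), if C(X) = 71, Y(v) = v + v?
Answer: sqrt(53) ≈ 7.2801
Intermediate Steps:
Y(v) = 2*v
sqrt(C(7) + Y(-9)) = sqrt(71 + 2*(-9)) = sqrt(71 - 18) = sqrt(53)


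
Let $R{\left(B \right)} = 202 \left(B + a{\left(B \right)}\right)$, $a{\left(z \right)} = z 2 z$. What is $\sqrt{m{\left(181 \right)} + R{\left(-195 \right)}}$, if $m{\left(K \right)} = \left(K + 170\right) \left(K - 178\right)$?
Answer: $\sqrt{15323763} \approx 3914.6$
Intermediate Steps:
$m{\left(K \right)} = \left(-178 + K\right) \left(170 + K\right)$ ($m{\left(K \right)} = \left(170 + K\right) \left(-178 + K\right) = \left(-178 + K\right) \left(170 + K\right)$)
$a{\left(z \right)} = 2 z^{2}$ ($a{\left(z \right)} = 2 z z = 2 z^{2}$)
$R{\left(B \right)} = 202 B + 404 B^{2}$ ($R{\left(B \right)} = 202 \left(B + 2 B^{2}\right) = 202 B + 404 B^{2}$)
$\sqrt{m{\left(181 \right)} + R{\left(-195 \right)}} = \sqrt{\left(-30260 + 181^{2} - 1448\right) + 202 \left(-195\right) \left(1 + 2 \left(-195\right)\right)} = \sqrt{\left(-30260 + 32761 - 1448\right) + 202 \left(-195\right) \left(1 - 390\right)} = \sqrt{1053 + 202 \left(-195\right) \left(-389\right)} = \sqrt{1053 + 15322710} = \sqrt{15323763}$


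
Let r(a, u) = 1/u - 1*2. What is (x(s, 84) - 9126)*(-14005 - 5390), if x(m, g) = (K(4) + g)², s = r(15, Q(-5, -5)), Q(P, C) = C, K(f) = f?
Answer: 26803890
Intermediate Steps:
r(a, u) = -2 + 1/u (r(a, u) = 1/u - 2 = -2 + 1/u)
s = -11/5 (s = -2 + 1/(-5) = -2 - ⅕ = -11/5 ≈ -2.2000)
x(m, g) = (4 + g)²
(x(s, 84) - 9126)*(-14005 - 5390) = ((4 + 84)² - 9126)*(-14005 - 5390) = (88² - 9126)*(-19395) = (7744 - 9126)*(-19395) = -1382*(-19395) = 26803890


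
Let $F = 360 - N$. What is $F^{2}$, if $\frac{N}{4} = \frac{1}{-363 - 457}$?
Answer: $\frac{5446587601}{42025} \approx 1.296 \cdot 10^{5}$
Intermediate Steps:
$N = - \frac{1}{205}$ ($N = \frac{4}{-363 - 457} = \frac{4}{-820} = 4 \left(- \frac{1}{820}\right) = - \frac{1}{205} \approx -0.0048781$)
$F = \frac{73801}{205}$ ($F = 360 - - \frac{1}{205} = 360 + \frac{1}{205} = \frac{73801}{205} \approx 360.0$)
$F^{2} = \left(\frac{73801}{205}\right)^{2} = \frac{5446587601}{42025}$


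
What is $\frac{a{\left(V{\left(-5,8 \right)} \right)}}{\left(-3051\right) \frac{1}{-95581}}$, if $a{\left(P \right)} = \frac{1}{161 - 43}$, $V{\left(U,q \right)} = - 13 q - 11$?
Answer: $\frac{95581}{360018} \approx 0.26549$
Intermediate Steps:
$V{\left(U,q \right)} = -11 - 13 q$
$a{\left(P \right)} = \frac{1}{118}$
$\frac{a{\left(V{\left(-5,8 \right)} \right)}}{\left(-3051\right) \frac{1}{-95581}} = \frac{1}{118 \left(- \frac{3051}{-95581}\right)} = \frac{1}{118 \left(\left(-3051\right) \left(- \frac{1}{95581}\right)\right)} = \frac{1}{118 \cdot \frac{3051}{95581}} = \frac{1}{118} \cdot \frac{95581}{3051} = \frac{95581}{360018}$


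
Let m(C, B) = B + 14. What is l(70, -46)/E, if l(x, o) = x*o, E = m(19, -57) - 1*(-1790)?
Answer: -3220/1747 ≈ -1.8432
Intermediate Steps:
m(C, B) = 14 + B
E = 1747 (E = (14 - 57) - 1*(-1790) = -43 + 1790 = 1747)
l(x, o) = o*x
l(70, -46)/E = -46*70/1747 = -3220*1/1747 = -3220/1747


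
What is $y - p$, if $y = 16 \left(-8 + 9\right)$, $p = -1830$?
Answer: $1846$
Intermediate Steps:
$y = 16$ ($y = 16 \cdot 1 = 16$)
$y - p = 16 - -1830 = 16 + 1830 = 1846$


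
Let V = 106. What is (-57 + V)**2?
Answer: 2401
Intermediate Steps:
(-57 + V)**2 = (-57 + 106)**2 = 49**2 = 2401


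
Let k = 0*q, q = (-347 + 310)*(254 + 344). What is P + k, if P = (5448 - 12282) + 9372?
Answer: 2538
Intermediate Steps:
q = -22126 (q = -37*598 = -22126)
k = 0 (k = 0*(-22126) = 0)
P = 2538 (P = -6834 + 9372 = 2538)
P + k = 2538 + 0 = 2538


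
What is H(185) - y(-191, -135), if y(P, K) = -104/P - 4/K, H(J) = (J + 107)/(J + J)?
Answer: 205174/954045 ≈ 0.21506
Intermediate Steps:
H(J) = (107 + J)/(2*J) (H(J) = (107 + J)/((2*J)) = (107 + J)*(1/(2*J)) = (107 + J)/(2*J))
H(185) - y(-191, -135) = (½)*(107 + 185)/185 - (-104/(-191) - 4/(-135)) = (½)*(1/185)*292 - (-104*(-1/191) - 4*(-1/135)) = 146/185 - (104/191 + 4/135) = 146/185 - 1*14804/25785 = 146/185 - 14804/25785 = 205174/954045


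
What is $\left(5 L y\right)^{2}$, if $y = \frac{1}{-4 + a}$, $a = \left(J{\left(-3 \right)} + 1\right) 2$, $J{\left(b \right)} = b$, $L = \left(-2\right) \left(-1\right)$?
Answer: $\frac{25}{16} \approx 1.5625$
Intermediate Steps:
$L = 2$
$a = -4$ ($a = \left(-3 + 1\right) 2 = \left(-2\right) 2 = -4$)
$y = - \frac{1}{8}$ ($y = \frac{1}{-4 - 4} = \frac{1}{-8} = - \frac{1}{8} \approx -0.125$)
$\left(5 L y\right)^{2} = \left(5 \cdot 2 \left(- \frac{1}{8}\right)\right)^{2} = \left(10 \left(- \frac{1}{8}\right)\right)^{2} = \left(- \frac{5}{4}\right)^{2} = \frac{25}{16}$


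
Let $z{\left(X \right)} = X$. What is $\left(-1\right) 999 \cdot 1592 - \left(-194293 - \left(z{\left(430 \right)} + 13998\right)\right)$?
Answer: $-1381687$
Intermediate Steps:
$\left(-1\right) 999 \cdot 1592 - \left(-194293 - \left(z{\left(430 \right)} + 13998\right)\right) = \left(-1\right) 999 \cdot 1592 - \left(-194293 - \left(430 + 13998\right)\right) = \left(-999\right) 1592 - \left(-194293 - 14428\right) = -1590408 - \left(-194293 - 14428\right) = -1590408 - -208721 = -1590408 + 208721 = -1381687$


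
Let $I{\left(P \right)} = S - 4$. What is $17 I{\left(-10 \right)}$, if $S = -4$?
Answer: $-136$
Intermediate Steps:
$I{\left(P \right)} = -8$ ($I{\left(P \right)} = -4 - 4 = -8$)
$17 I{\left(-10 \right)} = 17 \left(-8\right) = -136$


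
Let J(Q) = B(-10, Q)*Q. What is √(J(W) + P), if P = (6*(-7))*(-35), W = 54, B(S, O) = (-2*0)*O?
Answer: 7*√30 ≈ 38.341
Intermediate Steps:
B(S, O) = 0 (B(S, O) = 0*O = 0)
J(Q) = 0 (J(Q) = 0*Q = 0)
P = 1470 (P = -42*(-35) = 1470)
√(J(W) + P) = √(0 + 1470) = √1470 = 7*√30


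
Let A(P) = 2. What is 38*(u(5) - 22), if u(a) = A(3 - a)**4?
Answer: -228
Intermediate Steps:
u(a) = 16 (u(a) = 2**4 = 16)
38*(u(5) - 22) = 38*(16 - 22) = 38*(-6) = -228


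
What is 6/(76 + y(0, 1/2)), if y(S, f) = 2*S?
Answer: 3/38 ≈ 0.078947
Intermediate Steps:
6/(76 + y(0, 1/2)) = 6/(76 + 2*0) = 6/(76 + 0) = 6/76 = 6*(1/76) = 3/38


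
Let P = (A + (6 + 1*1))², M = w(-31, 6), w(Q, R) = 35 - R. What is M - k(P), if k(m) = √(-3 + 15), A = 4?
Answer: 29 - 2*√3 ≈ 25.536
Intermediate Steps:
M = 29 (M = 35 - 1*6 = 35 - 6 = 29)
P = 121 (P = (4 + (6 + 1*1))² = (4 + (6 + 1))² = (4 + 7)² = 11² = 121)
k(m) = 2*√3 (k(m) = √12 = 2*√3)
M - k(P) = 29 - 2*√3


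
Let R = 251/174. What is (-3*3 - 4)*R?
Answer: -3263/174 ≈ -18.753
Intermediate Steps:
R = 251/174 (R = 251*(1/174) = 251/174 ≈ 1.4425)
(-3*3 - 4)*R = (-3*3 - 4)*(251/174) = (-9 - 4)*(251/174) = -13*251/174 = -3263/174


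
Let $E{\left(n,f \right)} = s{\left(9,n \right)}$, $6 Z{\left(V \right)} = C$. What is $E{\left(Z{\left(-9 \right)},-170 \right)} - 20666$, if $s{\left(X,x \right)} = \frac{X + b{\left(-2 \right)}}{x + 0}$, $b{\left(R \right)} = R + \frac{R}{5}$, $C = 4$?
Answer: $- \frac{206561}{10} \approx -20656.0$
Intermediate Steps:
$b{\left(R \right)} = \frac{6 R}{5}$ ($b{\left(R \right)} = R + R \frac{1}{5} = R + \frac{R}{5} = \frac{6 R}{5}$)
$s{\left(X,x \right)} = \frac{- \frac{12}{5} + X}{x}$ ($s{\left(X,x \right)} = \frac{X + \frac{6}{5} \left(-2\right)}{x + 0} = \frac{X - \frac{12}{5}}{x} = \frac{- \frac{12}{5} + X}{x}$)
$Z{\left(V \right)} = \frac{2}{3}$ ($Z{\left(V \right)} = \frac{1}{6} \cdot 4 = \frac{2}{3}$)
$E{\left(n,f \right)} = \frac{33}{5 n}$ ($E{\left(n,f \right)} = \frac{- \frac{12}{5} + 9}{n} = \frac{1}{n} \frac{33}{5} = \frac{33}{5 n}$)
$E{\left(Z{\left(-9 \right)},-170 \right)} - 20666 = \frac{33}{5 \cdot \frac{2}{3}} - 20666 = \frac{33}{5} \cdot \frac{3}{2} - 20666 = \frac{99}{10} - 20666 = - \frac{206561}{10}$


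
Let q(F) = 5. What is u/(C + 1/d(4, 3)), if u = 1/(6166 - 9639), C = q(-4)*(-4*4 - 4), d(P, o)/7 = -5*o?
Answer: 105/36469973 ≈ 2.8791e-6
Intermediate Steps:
d(P, o) = -35*o (d(P, o) = 7*(-5*o) = -35*o)
C = -100 (C = 5*(-4*4 - 4) = 5*(-16 - 4) = 5*(-20) = -100)
u = -1/3473 (u = 1/(-3473) = -1/3473 ≈ -0.00028794)
u/(C + 1/d(4, 3)) = -1/(3473*(-100 + 1/(-35*3))) = -1/(3473*(-100 + 1/(-105))) = -1/(3473*(-100 - 1/105)) = -1/(3473*(-10501/105)) = -1/3473*(-105/10501) = 105/36469973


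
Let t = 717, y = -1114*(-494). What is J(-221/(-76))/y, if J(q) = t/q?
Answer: 717/1600261 ≈ 0.00044805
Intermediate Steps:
y = 550316
J(q) = 717/q
J(-221/(-76))/y = (717/((-221/(-76))))/550316 = (717/((-221*(-1/76))))*(1/550316) = (717/(221/76))*(1/550316) = (717*(76/221))*(1/550316) = (54492/221)*(1/550316) = 717/1600261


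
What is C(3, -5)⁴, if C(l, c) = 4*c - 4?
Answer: 331776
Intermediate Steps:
C(l, c) = -4 + 4*c
C(3, -5)⁴ = (-4 + 4*(-5))⁴ = (-4 - 20)⁴ = (-24)⁴ = 331776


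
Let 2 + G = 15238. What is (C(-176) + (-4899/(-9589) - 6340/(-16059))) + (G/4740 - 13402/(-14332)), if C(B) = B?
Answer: -74511231594225007/435878769488070 ≈ -170.94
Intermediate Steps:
G = 15236 (G = -2 + 15238 = 15236)
(C(-176) + (-4899/(-9589) - 6340/(-16059))) + (G/4740 - 13402/(-14332)) = (-176 + (-4899/(-9589) - 6340/(-16059))) + (15236/4740 - 13402/(-14332)) = (-176 + (-4899*(-1/9589) - 6340*(-1/16059))) + (15236*(1/4740) - 13402*(-1/14332)) = (-176 + (4899/9589 + 6340/16059)) + (3809/1185 + 6701/7166) = (-176 + 139467301/153989751) + 35235979/8491710 = -26962728875/153989751 + 35235979/8491710 = -74511231594225007/435878769488070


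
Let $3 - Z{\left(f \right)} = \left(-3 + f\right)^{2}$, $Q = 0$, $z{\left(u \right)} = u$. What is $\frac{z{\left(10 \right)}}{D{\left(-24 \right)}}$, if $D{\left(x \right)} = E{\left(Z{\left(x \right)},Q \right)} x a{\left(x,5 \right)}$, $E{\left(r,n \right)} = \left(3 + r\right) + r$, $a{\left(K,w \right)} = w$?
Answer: $\frac{1}{17388} \approx 5.7511 \cdot 10^{-5}$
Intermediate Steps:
$Z{\left(f \right)} = 3 - \left(-3 + f\right)^{2}$
$E{\left(r,n \right)} = 3 + 2 r$
$D{\left(x \right)} = 5 x \left(9 - 2 \left(-3 + x\right)^{2}\right)$ ($D{\left(x \right)} = \left(3 + 2 \left(3 - \left(-3 + x\right)^{2}\right)\right) x 5 = \left(3 - \left(-6 + 2 \left(-3 + x\right)^{2}\right)\right) x 5 = \left(9 - 2 \left(-3 + x\right)^{2}\right) x 5 = x \left(9 - 2 \left(-3 + x\right)^{2}\right) 5 = 5 x \left(9 - 2 \left(-3 + x\right)^{2}\right)$)
$\frac{z{\left(10 \right)}}{D{\left(-24 \right)}} = \frac{10}{45 \left(-24\right) - - 240 \left(-3 - 24\right)^{2}} = \frac{10}{-1080 - - 240 \left(-27\right)^{2}} = \frac{10}{-1080 - \left(-240\right) 729} = \frac{10}{-1080 + 174960} = \frac{10}{173880} = 10 \cdot \frac{1}{173880} = \frac{1}{17388}$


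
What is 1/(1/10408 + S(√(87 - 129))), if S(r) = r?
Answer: 10408/4549711489 - 108326464*I*√42/4549711489 ≈ 2.2876e-6 - 0.1543*I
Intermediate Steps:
1/(1/10408 + S(√(87 - 129))) = 1/(1/10408 + √(87 - 129)) = 1/(1/10408 + √(-42)) = 1/(1/10408 + I*√42)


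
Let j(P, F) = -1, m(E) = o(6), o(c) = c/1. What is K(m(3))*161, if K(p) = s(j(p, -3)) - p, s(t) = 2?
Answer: -644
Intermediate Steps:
o(c) = c (o(c) = c*1 = c)
m(E) = 6
K(p) = 2 - p
K(m(3))*161 = (2 - 1*6)*161 = (2 - 6)*161 = -4*161 = -644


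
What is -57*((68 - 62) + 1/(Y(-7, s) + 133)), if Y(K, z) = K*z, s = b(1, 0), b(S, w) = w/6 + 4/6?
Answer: -131841/385 ≈ -342.44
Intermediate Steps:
b(S, w) = ⅔ + w/6 (b(S, w) = w*(⅙) + 4*(⅙) = w/6 + ⅔ = ⅔ + w/6)
s = ⅔ (s = ⅔ + (⅙)*0 = ⅔ + 0 = ⅔ ≈ 0.66667)
-57*((68 - 62) + 1/(Y(-7, s) + 133)) = -57*((68 - 62) + 1/(-7*⅔ + 133)) = -57*(6 + 1/(-14/3 + 133)) = -57*(6 + 1/(385/3)) = -57*(6 + 3/385) = -57*2313/385 = -131841/385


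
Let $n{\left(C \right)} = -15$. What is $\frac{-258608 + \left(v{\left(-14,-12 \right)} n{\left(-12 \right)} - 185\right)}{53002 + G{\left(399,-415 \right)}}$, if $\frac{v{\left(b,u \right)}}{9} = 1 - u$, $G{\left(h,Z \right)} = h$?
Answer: $- \frac{260548}{53401} \approx -4.8791$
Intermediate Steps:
$v{\left(b,u \right)} = 9 - 9 u$ ($v{\left(b,u \right)} = 9 \left(1 - u\right) = 9 - 9 u$)
$\frac{-258608 + \left(v{\left(-14,-12 \right)} n{\left(-12 \right)} - 185\right)}{53002 + G{\left(399,-415 \right)}} = \frac{-258608 + \left(\left(9 - -108\right) \left(-15\right) - 185\right)}{53002 + 399} = \frac{-258608 + \left(\left(9 + 108\right) \left(-15\right) - 185\right)}{53401} = \left(-258608 + \left(117 \left(-15\right) - 185\right)\right) \frac{1}{53401} = \left(-258608 - 1940\right) \frac{1}{53401} = \left(-260548\right) \frac{1}{53401} = - \frac{260548}{53401}$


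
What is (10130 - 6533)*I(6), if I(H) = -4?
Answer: -14388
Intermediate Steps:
(10130 - 6533)*I(6) = (10130 - 6533)*(-4) = 3597*(-4) = -14388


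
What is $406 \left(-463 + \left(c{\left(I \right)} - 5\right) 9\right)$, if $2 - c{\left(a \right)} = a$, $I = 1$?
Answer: $-202594$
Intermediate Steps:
$c{\left(a \right)} = 2 - a$
$406 \left(-463 + \left(c{\left(I \right)} - 5\right) 9\right) = 406 \left(-463 + \left(\left(2 - 1\right) - 5\right) 9\right) = 406 \left(-463 + \left(1 - 5\right) 9\right) = 406 \left(-463 - 36\right) = 406 \left(-499\right) = -202594$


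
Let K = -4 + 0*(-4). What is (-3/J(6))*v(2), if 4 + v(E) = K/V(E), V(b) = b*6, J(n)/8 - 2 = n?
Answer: 13/64 ≈ 0.20313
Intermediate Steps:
J(n) = 16 + 8*n
V(b) = 6*b
K = -4 (K = -4 + 0 = -4)
v(E) = -4 - 2/(3*E) (v(E) = -4 - 4*1/(6*E) = -4 - 2/(3*E))
(-3/J(6))*v(2) = (-3/(16 + 8*6))*(-4 - ⅔/2) = (-3/(16 + 48))*(-4 - ⅔*½) = (-3/64)*(-4 - ⅓) = -3*1/64*(-13/3) = -3/64*(-13/3) = 13/64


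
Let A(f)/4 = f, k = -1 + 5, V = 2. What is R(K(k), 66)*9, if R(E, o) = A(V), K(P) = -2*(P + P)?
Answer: 72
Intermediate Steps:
k = 4
A(f) = 4*f
K(P) = -4*P
R(E, o) = 8 (R(E, o) = 4*2 = 8)
R(K(k), 66)*9 = 8*9 = 72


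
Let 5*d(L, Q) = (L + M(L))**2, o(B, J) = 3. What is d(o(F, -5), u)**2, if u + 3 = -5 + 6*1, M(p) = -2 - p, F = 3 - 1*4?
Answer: 16/25 ≈ 0.64000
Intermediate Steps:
F = -1 (F = 3 - 4 = -1)
u = -2 (u = -3 + (-5 + 6*1) = -3 + (-5 + 6) = -3 + 1 = -2)
d(L, Q) = 4/5 (d(L, Q) = (L + (-2 - L))**2/5 = (1/5)*(-2)**2 = (1/5)*4 = 4/5)
d(o(F, -5), u)**2 = (4/5)**2 = 16/25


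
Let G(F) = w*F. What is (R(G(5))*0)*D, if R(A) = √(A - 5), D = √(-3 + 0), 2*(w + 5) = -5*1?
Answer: 0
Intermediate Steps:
w = -15/2 (w = -5 + (-5*1)/2 = -5 + (½)*(-5) = -5 - 5/2 = -15/2 ≈ -7.5000)
D = I*√3 (D = √(-3) = I*√3 ≈ 1.732*I)
G(F) = -15*F/2
R(A) = √(-5 + A)
(R(G(5))*0)*D = (√(-5 - 15/2*5)*0)*(I*√3) = (√(-5 - 75/2)*0)*(I*√3) = (√(-85/2)*0)*(I*√3) = ((I*√170/2)*0)*(I*√3) = 0*(I*√3) = 0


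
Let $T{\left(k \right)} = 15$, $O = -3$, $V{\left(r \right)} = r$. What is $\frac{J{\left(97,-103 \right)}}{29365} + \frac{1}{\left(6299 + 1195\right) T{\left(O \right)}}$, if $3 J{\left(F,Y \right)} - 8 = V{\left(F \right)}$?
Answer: $\frac{113249}{94311990} \approx 0.0012008$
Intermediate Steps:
$J{\left(F,Y \right)} = \frac{8}{3} + \frac{F}{3}$
$\frac{J{\left(97,-103 \right)}}{29365} + \frac{1}{\left(6299 + 1195\right) T{\left(O \right)}} = \frac{\frac{8}{3} + \frac{1}{3} \cdot 97}{29365} + \frac{1}{\left(6299 + 1195\right) 15} = \left(\frac{8}{3} + \frac{97}{3}\right) \frac{1}{29365} + \frac{1}{7494} \cdot \frac{1}{15} = 35 \cdot \frac{1}{29365} + \frac{1}{7494} \cdot \frac{1}{15} = \frac{1}{839} + \frac{1}{112410} = \frac{113249}{94311990}$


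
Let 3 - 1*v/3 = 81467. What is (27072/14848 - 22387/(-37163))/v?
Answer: -20913733/2107102855872 ≈ -9.9254e-6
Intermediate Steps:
v = -244392 (v = 9 - 3*81467 = 9 - 244401 = -244392)
(27072/14848 - 22387/(-37163))/v = (27072/14848 - 22387/(-37163))/(-244392) = (27072*(1/14848) - 22387*(-1/37163))*(-1/244392) = (423/232 + 22387/37163)*(-1/244392) = (20913733/8621816)*(-1/244392) = -20913733/2107102855872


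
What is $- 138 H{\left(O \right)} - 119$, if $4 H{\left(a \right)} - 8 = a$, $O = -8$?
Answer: $-119$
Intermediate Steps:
$H{\left(a \right)} = 2 + \frac{a}{4}$
$- 138 H{\left(O \right)} - 119 = - 138 \left(2 + \frac{1}{4} \left(-8\right)\right) - 119 = - 138 \left(2 - 2\right) - 119 = \left(-138\right) 0 - 119 = 0 - 119 = -119$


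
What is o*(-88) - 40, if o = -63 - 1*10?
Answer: 6384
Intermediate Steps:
o = -73 (o = -63 - 10 = -73)
o*(-88) - 40 = -73*(-88) - 40 = 6424 - 40 = 6384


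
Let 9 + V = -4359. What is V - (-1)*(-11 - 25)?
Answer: -4404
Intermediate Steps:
V = -4368 (V = -9 - 4359 = -4368)
V - (-1)*(-11 - 25) = -4368 - (-1)*(-11 - 25) = -4368 - (-1)*(-36) = -4368 - 1*36 = -4368 - 36 = -4404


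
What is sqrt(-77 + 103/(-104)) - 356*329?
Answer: -117124 + I*sqrt(210886)/52 ≈ -1.1712e+5 + 8.8312*I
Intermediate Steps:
sqrt(-77 + 103/(-104)) - 356*329 = sqrt(-77 + 103*(-1/104)) - 117124 = sqrt(-77 - 103/104) - 117124 = sqrt(-8111/104) - 117124 = I*sqrt(210886)/52 - 117124 = -117124 + I*sqrt(210886)/52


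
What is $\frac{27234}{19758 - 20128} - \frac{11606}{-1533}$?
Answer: $- \frac{2675393}{40515} \approx -66.035$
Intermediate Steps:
$\frac{27234}{19758 - 20128} - \frac{11606}{-1533} = \frac{27234}{-370} - - \frac{1658}{219} = 27234 \left(- \frac{1}{370}\right) + \frac{1658}{219} = - \frac{13617}{185} + \frac{1658}{219} = - \frac{2675393}{40515}$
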